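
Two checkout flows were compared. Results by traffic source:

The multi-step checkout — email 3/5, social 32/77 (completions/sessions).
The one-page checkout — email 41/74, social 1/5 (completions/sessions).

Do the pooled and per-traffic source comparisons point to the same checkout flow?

No

Email: the multi-step checkout 3/5 = 60.0%, the one-page checkout 41/74 = 55.4% → the multi-step checkout
Social: the multi-step checkout 32/77 = 41.6%, the one-page checkout 1/5 = 20.0% → the multi-step checkout
Overall: the multi-step checkout 35/82 = 42.7%, the one-page checkout 42/79 = 53.2% → the one-page checkout
The multi-step checkout wins each traffic group but the one-page checkout wins overall — the comparison reverses. The multi-step checkout's sessions skew toward social, which has a lower base rate.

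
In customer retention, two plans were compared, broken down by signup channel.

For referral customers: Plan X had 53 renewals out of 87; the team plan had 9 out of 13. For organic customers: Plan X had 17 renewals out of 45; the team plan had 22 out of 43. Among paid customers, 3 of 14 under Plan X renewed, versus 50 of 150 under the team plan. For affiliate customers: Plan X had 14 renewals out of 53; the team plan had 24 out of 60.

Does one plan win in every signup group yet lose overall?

Referral: Plan X 53/87 = 60.9%, the team plan 9/13 = 69.2% → the team plan
Organic: Plan X 17/45 = 37.8%, the team plan 22/43 = 51.2% → the team plan
Paid: Plan X 3/14 = 21.4%, the team plan 50/150 = 33.3% → the team plan
Affiliate: Plan X 14/53 = 26.4%, the team plan 24/60 = 40.0% → the team plan
Overall: Plan X 87/199 = 43.7%, the team plan 105/266 = 39.5% → Plan X
The team plan wins each signup group but Plan X wins overall — the comparison reverses. The team plan's customers skew toward paid, which has a lower base rate.

Yes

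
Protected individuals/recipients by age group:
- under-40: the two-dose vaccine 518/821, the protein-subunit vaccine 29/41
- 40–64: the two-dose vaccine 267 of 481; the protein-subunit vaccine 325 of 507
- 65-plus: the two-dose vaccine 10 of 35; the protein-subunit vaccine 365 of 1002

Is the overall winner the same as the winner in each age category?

Under-40: the two-dose vaccine 518/821 = 63.1%, the protein-subunit vaccine 29/41 = 70.7% → the protein-subunit vaccine
40–64: the two-dose vaccine 267/481 = 55.5%, the protein-subunit vaccine 325/507 = 64.1% → the protein-subunit vaccine
65-plus: the two-dose vaccine 10/35 = 28.6%, the protein-subunit vaccine 365/1002 = 36.4% → the protein-subunit vaccine
Overall: the two-dose vaccine 795/1337 = 59.5%, the protein-subunit vaccine 719/1550 = 46.4% → the two-dose vaccine
The protein-subunit vaccine wins each age group but the two-dose vaccine wins overall — the comparison reverses. The protein-subunit vaccine's recipients skew toward 65-plus, which has a lower base rate.

No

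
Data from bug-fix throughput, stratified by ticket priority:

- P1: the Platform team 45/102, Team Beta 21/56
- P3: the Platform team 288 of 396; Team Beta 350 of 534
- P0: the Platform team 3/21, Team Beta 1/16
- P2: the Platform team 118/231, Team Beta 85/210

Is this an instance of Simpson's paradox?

P1: the Platform team 45/102 = 44.1%, Team Beta 21/56 = 37.5% → the Platform team
P3: the Platform team 288/396 = 72.7%, Team Beta 350/534 = 65.5% → the Platform team
P0: the Platform team 3/21 = 14.3%, Team Beta 1/16 = 6.2% → the Platform team
P2: the Platform team 118/231 = 51.1%, Team Beta 85/210 = 40.5% → the Platform team
Overall: the Platform team 454/750 = 60.5%, Team Beta 457/816 = 56.0% → the Platform team
The Platform team wins overall and in every ticket group — no reversal.

No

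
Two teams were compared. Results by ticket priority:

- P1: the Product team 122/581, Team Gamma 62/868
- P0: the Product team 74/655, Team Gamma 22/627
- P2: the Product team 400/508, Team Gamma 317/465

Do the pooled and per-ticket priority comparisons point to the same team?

P1: the Product team 122/581 = 21.0%, Team Gamma 62/868 = 7.1% → the Product team
P0: the Product team 74/655 = 11.3%, Team Gamma 22/627 = 3.5% → the Product team
P2: the Product team 400/508 = 78.7%, Team Gamma 317/465 = 68.2% → the Product team
Overall: the Product team 596/1744 = 34.2%, Team Gamma 401/1960 = 20.5% → the Product team
The Product team wins overall and in every ticket group — no reversal.

Yes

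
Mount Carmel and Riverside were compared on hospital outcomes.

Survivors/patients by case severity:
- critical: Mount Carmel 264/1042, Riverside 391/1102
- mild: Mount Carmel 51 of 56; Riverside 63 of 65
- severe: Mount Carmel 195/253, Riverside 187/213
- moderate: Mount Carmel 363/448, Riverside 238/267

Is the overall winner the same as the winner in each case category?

Yes

Critical: Mount Carmel 264/1042 = 25.3%, Riverside 391/1102 = 35.5% → Riverside
Mild: Mount Carmel 51/56 = 91.1%, Riverside 63/65 = 96.9% → Riverside
Severe: Mount Carmel 195/253 = 77.1%, Riverside 187/213 = 87.8% → Riverside
Moderate: Mount Carmel 363/448 = 81.0%, Riverside 238/267 = 89.1% → Riverside
Overall: Mount Carmel 873/1799 = 48.5%, Riverside 879/1647 = 53.4% → Riverside
Riverside wins overall and in every case group — no reversal.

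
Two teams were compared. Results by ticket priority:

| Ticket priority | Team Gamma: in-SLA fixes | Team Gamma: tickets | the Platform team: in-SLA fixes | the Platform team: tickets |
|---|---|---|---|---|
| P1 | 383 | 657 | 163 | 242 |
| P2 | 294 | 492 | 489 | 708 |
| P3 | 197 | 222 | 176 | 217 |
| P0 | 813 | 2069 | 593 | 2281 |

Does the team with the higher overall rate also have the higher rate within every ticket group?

No

P1: Team Gamma 383/657 = 58.3%, the Platform team 163/242 = 67.4% → the Platform team
P2: Team Gamma 294/492 = 59.8%, the Platform team 489/708 = 69.1% → the Platform team
P3: Team Gamma 197/222 = 88.7%, the Platform team 176/217 = 81.1% → Team Gamma
P0: Team Gamma 813/2069 = 39.3%, the Platform team 593/2281 = 26.0% → Team Gamma
Overall: Team Gamma 1687/3440 = 49.0%, the Platform team 1421/3448 = 41.2% → Team Gamma
Neither sweeps: Team Gamma wins 2 of 4 groups, the Platform team wins 2. Team Gamma wins overall but not every group — no Simpson reversal.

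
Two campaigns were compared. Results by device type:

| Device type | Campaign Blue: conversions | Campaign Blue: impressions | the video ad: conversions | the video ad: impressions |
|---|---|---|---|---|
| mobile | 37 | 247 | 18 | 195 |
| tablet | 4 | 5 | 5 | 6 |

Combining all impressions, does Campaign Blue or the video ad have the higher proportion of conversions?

Campaign Blue

Mobile: Campaign Blue 37/247 = 15.0%, the video ad 18/195 = 9.2% → Campaign Blue
Tablet: Campaign Blue 4/5 = 80.0%, the video ad 5/6 = 83.3% → the video ad
Overall: Campaign Blue 41/252 = 16.3%, the video ad 23/201 = 11.4% → Campaign Blue
(Neither sweeps every device group, but Campaign Blue has the higher pooled rate.)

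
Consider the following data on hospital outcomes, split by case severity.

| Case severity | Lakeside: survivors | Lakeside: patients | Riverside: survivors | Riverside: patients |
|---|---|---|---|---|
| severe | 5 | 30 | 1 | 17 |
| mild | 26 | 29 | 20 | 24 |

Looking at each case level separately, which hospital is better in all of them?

Severe: Lakeside 5/30 = 16.7%, Riverside 1/17 = 5.9% → Lakeside
Mild: Lakeside 26/29 = 89.7%, Riverside 20/24 = 83.3% → Lakeside
Lakeside has the higher rate in both groups.

Lakeside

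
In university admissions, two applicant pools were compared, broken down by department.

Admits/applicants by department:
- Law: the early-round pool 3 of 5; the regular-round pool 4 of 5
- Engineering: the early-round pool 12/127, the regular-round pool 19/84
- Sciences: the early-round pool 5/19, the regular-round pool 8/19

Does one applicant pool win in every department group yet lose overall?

Law: the early-round pool 3/5 = 60.0%, the regular-round pool 4/5 = 80.0% → the regular-round pool
Engineering: the early-round pool 12/127 = 9.4%, the regular-round pool 19/84 = 22.6% → the regular-round pool
Sciences: the early-round pool 5/19 = 26.3%, the regular-round pool 8/19 = 42.1% → the regular-round pool
Overall: the early-round pool 20/151 = 13.2%, the regular-round pool 31/108 = 28.7% → the regular-round pool
The regular-round pool wins overall and in every department group — no reversal.

No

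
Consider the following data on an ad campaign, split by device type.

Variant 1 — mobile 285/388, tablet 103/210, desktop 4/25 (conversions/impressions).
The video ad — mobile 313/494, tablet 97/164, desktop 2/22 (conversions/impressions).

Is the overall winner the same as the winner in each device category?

No

Mobile: Variant 1 285/388 = 73.5%, the video ad 313/494 = 63.4% → Variant 1
Tablet: Variant 1 103/210 = 49.0%, the video ad 97/164 = 59.1% → the video ad
Desktop: Variant 1 4/25 = 16.0%, the video ad 2/22 = 9.1% → Variant 1
Overall: Variant 1 392/623 = 62.9%, the video ad 412/680 = 60.6% → Variant 1
Neither sweeps: Variant 1 wins 2 of 3 groups, the video ad wins 1. Variant 1 wins overall but not every group — no Simpson reversal.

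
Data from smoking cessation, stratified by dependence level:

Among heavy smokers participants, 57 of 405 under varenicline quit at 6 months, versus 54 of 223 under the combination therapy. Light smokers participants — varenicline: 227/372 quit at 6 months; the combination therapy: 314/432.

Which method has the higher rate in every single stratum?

Heavy smokers: varenicline 57/405 = 14.1%, the combination therapy 54/223 = 24.2% → the combination therapy
Light smokers: varenicline 227/372 = 61.0%, the combination therapy 314/432 = 72.7% → the combination therapy
The combination therapy has the higher rate in both groups.

the combination therapy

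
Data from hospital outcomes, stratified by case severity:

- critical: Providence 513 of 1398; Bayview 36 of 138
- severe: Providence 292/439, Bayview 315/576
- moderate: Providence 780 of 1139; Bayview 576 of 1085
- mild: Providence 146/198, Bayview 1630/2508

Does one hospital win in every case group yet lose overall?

Yes

Critical: Providence 513/1398 = 36.7%, Bayview 36/138 = 26.1% → Providence
Severe: Providence 292/439 = 66.5%, Bayview 315/576 = 54.7% → Providence
Moderate: Providence 780/1139 = 68.5%, Bayview 576/1085 = 53.1% → Providence
Mild: Providence 146/198 = 73.7%, Bayview 1630/2508 = 65.0% → Providence
Overall: Providence 1731/3174 = 54.5%, Bayview 2557/4307 = 59.4% → Bayview
Providence wins each case group but Bayview wins overall — the comparison reverses. Providence's patients skew toward critical, which has a lower base rate.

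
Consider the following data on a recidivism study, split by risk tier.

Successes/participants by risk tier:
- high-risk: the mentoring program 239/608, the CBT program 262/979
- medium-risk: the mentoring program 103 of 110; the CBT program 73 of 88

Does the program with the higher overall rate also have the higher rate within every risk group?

Yes

High-risk: the mentoring program 239/608 = 39.3%, the CBT program 262/979 = 26.8% → the mentoring program
Medium-risk: the mentoring program 103/110 = 93.6%, the CBT program 73/88 = 83.0% → the mentoring program
Overall: the mentoring program 342/718 = 47.6%, the CBT program 335/1067 = 31.4% → the mentoring program
The mentoring program wins overall and in every risk group — no reversal.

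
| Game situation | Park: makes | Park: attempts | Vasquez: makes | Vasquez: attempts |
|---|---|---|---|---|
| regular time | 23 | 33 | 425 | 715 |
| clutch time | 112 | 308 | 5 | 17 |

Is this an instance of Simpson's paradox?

Yes

Regular time: Park 23/33 = 69.7%, Vasquez 425/715 = 59.4% → Park
Clutch time: Park 112/308 = 36.4%, Vasquez 5/17 = 29.4% → Park
Overall: Park 135/341 = 39.6%, Vasquez 430/732 = 58.7% → Vasquez
Park wins each game group but Vasquez wins overall — the comparison reverses. Park's attempts skew toward clutch time, which has a lower base rate.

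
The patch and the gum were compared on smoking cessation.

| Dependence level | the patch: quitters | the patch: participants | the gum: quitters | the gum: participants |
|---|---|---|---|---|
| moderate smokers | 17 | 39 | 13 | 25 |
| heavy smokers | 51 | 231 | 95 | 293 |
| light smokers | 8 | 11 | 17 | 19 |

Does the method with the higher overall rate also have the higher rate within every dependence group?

Moderate smokers: the patch 17/39 = 43.6%, the gum 13/25 = 52.0% → the gum
Heavy smokers: the patch 51/231 = 22.1%, the gum 95/293 = 32.4% → the gum
Light smokers: the patch 8/11 = 72.7%, the gum 17/19 = 89.5% → the gum
Overall: the patch 76/281 = 27.0%, the gum 125/337 = 37.1% → the gum
The gum wins overall and in every dependence group — no reversal.

Yes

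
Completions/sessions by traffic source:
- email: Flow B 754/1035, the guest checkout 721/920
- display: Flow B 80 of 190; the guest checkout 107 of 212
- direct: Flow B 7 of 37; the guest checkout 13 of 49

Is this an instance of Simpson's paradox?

Email: Flow B 754/1035 = 72.9%, the guest checkout 721/920 = 78.4% → the guest checkout
Display: Flow B 80/190 = 42.1%, the guest checkout 107/212 = 50.5% → the guest checkout
Direct: Flow B 7/37 = 18.9%, the guest checkout 13/49 = 26.5% → the guest checkout
Overall: Flow B 841/1262 = 66.6%, the guest checkout 841/1181 = 71.2% → the guest checkout
The guest checkout wins overall and in every traffic group — no reversal.

No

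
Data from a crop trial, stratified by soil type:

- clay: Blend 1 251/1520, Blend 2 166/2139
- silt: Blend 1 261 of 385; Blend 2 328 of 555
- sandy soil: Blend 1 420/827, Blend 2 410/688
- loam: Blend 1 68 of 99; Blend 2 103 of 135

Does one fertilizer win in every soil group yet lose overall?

Clay: Blend 1 251/1520 = 16.5%, Blend 2 166/2139 = 7.8% → Blend 1
Silt: Blend 1 261/385 = 67.8%, Blend 2 328/555 = 59.1% → Blend 1
Sandy soil: Blend 1 420/827 = 50.8%, Blend 2 410/688 = 59.6% → Blend 2
Loam: Blend 1 68/99 = 68.7%, Blend 2 103/135 = 76.3% → Blend 2
Overall: Blend 1 1000/2831 = 35.3%, Blend 2 1007/3517 = 28.6% → Blend 1
Neither sweeps: Blend 1 wins 2 of 4 groups, Blend 2 wins 2. Blend 1 wins overall but not every group — no Simpson reversal.

No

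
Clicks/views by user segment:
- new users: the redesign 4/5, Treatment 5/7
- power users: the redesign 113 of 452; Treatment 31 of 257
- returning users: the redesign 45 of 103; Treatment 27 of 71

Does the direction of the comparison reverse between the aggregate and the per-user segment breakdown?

New users: the redesign 4/5 = 80.0%, Treatment 5/7 = 71.4% → the redesign
Power users: the redesign 113/452 = 25.0%, Treatment 31/257 = 12.1% → the redesign
Returning users: the redesign 45/103 = 43.7%, Treatment 27/71 = 38.0% → the redesign
Overall: the redesign 162/560 = 28.9%, Treatment 63/335 = 18.8% → the redesign
The redesign wins overall and in every user group — no reversal.

No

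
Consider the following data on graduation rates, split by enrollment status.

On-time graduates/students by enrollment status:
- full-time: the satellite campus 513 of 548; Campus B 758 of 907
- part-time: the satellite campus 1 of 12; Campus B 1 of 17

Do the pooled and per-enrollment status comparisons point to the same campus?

Full-time: the satellite campus 513/548 = 93.6%, Campus B 758/907 = 83.6% → the satellite campus
Part-time: the satellite campus 1/12 = 8.3%, Campus B 1/17 = 5.9% → the satellite campus
Overall: the satellite campus 514/560 = 91.8%, Campus B 759/924 = 82.1% → the satellite campus
The satellite campus wins overall and in every enrollment group — no reversal.

Yes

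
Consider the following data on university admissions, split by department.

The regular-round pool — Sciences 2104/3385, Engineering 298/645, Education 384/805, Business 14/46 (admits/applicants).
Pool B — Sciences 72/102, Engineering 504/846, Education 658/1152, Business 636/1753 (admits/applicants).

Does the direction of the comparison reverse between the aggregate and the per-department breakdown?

Sciences: the regular-round pool 2104/3385 = 62.2%, Pool B 72/102 = 70.6% → Pool B
Engineering: the regular-round pool 298/645 = 46.2%, Pool B 504/846 = 59.6% → Pool B
Education: the regular-round pool 384/805 = 47.7%, Pool B 658/1152 = 57.1% → Pool B
Business: the regular-round pool 14/46 = 30.4%, Pool B 636/1753 = 36.3% → Pool B
Overall: the regular-round pool 2800/4881 = 57.4%, Pool B 1870/3853 = 48.5% → the regular-round pool
Pool B wins each department group but the regular-round pool wins overall — the comparison reverses. Pool B's applicants skew toward Business, which has a lower base rate.

Yes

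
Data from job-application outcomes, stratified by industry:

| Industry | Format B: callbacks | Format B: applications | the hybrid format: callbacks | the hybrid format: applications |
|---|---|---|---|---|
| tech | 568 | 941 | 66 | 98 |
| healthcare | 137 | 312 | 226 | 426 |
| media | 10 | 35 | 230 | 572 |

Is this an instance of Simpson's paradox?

Yes

Tech: Format B 568/941 = 60.4%, the hybrid format 66/98 = 67.3% → the hybrid format
Healthcare: Format B 137/312 = 43.9%, the hybrid format 226/426 = 53.1% → the hybrid format
Media: Format B 10/35 = 28.6%, the hybrid format 230/572 = 40.2% → the hybrid format
Overall: Format B 715/1288 = 55.5%, the hybrid format 522/1096 = 47.6% → Format B
The hybrid format wins each industry group but Format B wins overall — the comparison reverses. The hybrid format's applications skew toward media, which has a lower base rate.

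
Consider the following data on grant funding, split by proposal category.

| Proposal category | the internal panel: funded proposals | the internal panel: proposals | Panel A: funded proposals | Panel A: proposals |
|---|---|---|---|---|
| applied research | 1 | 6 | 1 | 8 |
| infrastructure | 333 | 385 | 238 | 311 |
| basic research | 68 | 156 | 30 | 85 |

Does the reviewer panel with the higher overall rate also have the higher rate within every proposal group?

Yes

Applied research: the internal panel 1/6 = 16.7%, Panel A 1/8 = 12.5% → the internal panel
Infrastructure: the internal panel 333/385 = 86.5%, Panel A 238/311 = 76.5% → the internal panel
Basic research: the internal panel 68/156 = 43.6%, Panel A 30/85 = 35.3% → the internal panel
Overall: the internal panel 402/547 = 73.5%, Panel A 269/404 = 66.6% → the internal panel
The internal panel wins overall and in every proposal group — no reversal.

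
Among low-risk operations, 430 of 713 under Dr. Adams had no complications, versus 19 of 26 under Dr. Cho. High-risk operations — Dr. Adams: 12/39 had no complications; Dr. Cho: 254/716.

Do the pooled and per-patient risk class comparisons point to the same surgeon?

Low-risk: Dr. Adams 430/713 = 60.3%, Dr. Cho 19/26 = 73.1% → Dr. Cho
High-risk: Dr. Adams 12/39 = 30.8%, Dr. Cho 254/716 = 35.5% → Dr. Cho
Overall: Dr. Adams 442/752 = 58.8%, Dr. Cho 273/742 = 36.8% → Dr. Adams
Dr. Cho wins each patient risk group but Dr. Adams wins overall — the comparison reverses. Dr. Cho's operations skew toward high-risk, which has a lower base rate.

No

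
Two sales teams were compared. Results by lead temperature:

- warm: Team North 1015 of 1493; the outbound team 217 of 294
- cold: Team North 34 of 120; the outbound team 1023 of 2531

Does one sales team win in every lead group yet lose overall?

Yes

Warm: Team North 1015/1493 = 68.0%, the outbound team 217/294 = 73.8% → the outbound team
Cold: Team North 34/120 = 28.3%, the outbound team 1023/2531 = 40.4% → the outbound team
Overall: Team North 1049/1613 = 65.0%, the outbound team 1240/2825 = 43.9% → Team North
The outbound team wins each lead group but Team North wins overall — the comparison reverses. The outbound team's leads skew toward cold, which has a lower base rate.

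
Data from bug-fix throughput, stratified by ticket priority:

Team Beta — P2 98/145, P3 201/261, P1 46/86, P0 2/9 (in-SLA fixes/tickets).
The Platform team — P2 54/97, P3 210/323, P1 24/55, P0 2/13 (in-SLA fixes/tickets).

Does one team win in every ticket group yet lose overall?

No

P2: Team Beta 98/145 = 67.6%, the Platform team 54/97 = 55.7% → Team Beta
P3: Team Beta 201/261 = 77.0%, the Platform team 210/323 = 65.0% → Team Beta
P1: Team Beta 46/86 = 53.5%, the Platform team 24/55 = 43.6% → Team Beta
P0: Team Beta 2/9 = 22.2%, the Platform team 2/13 = 15.4% → Team Beta
Overall: Team Beta 347/501 = 69.3%, the Platform team 290/488 = 59.4% → Team Beta
Team Beta wins overall and in every ticket group — no reversal.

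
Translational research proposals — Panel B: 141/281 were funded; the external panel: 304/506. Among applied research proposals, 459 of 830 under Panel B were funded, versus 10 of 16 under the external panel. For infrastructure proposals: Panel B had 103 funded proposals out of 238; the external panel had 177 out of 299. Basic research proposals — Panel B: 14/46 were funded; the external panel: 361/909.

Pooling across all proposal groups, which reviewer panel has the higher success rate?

Translational research: Panel B 141/281 = 50.2%, the external panel 304/506 = 60.1% → the external panel
Applied research: Panel B 459/830 = 55.3%, the external panel 10/16 = 62.5% → the external panel
Infrastructure: Panel B 103/238 = 43.3%, the external panel 177/299 = 59.2% → the external panel
Basic research: Panel B 14/46 = 30.4%, the external panel 361/909 = 39.7% → the external panel
Overall: Panel B 717/1395 = 51.4%, the external panel 852/1730 = 49.2% → Panel B
(The external panel wins every proposal group but Panel B wins overall — the external panel's proposals skew toward the low-rate basic research group.)

Panel B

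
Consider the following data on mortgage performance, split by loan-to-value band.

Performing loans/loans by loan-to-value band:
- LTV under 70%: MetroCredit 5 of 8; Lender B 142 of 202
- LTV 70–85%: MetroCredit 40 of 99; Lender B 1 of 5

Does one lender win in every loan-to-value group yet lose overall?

No

LTV under 70%: MetroCredit 5/8 = 62.5%, Lender B 142/202 = 70.3% → Lender B
LTV 70–85%: MetroCredit 40/99 = 40.4%, Lender B 1/5 = 20.0% → MetroCredit
Overall: MetroCredit 45/107 = 42.1%, Lender B 143/207 = 69.1% → Lender B
Neither sweeps: MetroCredit wins 1 of 2 groups, Lender B wins 1. Lender B wins overall but not every group — no Simpson reversal.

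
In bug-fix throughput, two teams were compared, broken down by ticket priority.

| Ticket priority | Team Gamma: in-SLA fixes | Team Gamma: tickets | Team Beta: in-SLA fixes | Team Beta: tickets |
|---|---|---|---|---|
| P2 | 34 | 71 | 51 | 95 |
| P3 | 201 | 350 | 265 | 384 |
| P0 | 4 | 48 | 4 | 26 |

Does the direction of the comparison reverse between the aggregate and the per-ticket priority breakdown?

No

P2: Team Gamma 34/71 = 47.9%, Team Beta 51/95 = 53.7% → Team Beta
P3: Team Gamma 201/350 = 57.4%, Team Beta 265/384 = 69.0% → Team Beta
P0: Team Gamma 4/48 = 8.3%, Team Beta 4/26 = 15.4% → Team Beta
Overall: Team Gamma 239/469 = 51.0%, Team Beta 320/505 = 63.4% → Team Beta
Team Beta wins overall and in every ticket group — no reversal.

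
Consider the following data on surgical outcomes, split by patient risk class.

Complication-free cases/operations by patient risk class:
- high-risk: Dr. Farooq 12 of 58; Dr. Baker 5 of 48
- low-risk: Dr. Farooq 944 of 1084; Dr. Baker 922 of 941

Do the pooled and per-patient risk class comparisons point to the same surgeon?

No

High-risk: Dr. Farooq 12/58 = 20.7%, Dr. Baker 5/48 = 10.4% → Dr. Farooq
Low-risk: Dr. Farooq 944/1084 = 87.1%, Dr. Baker 922/941 = 98.0% → Dr. Baker
Overall: Dr. Farooq 956/1142 = 83.7%, Dr. Baker 927/989 = 93.7% → Dr. Baker
Neither sweeps: Dr. Farooq wins 1 of 2 groups, Dr. Baker wins 1. Dr. Baker wins overall but not every group — no Simpson reversal.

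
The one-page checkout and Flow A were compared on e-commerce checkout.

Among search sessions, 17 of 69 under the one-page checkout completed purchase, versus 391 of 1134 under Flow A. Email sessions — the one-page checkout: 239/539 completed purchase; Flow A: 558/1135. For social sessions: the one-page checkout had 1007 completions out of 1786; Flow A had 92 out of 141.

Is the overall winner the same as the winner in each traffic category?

No

Search: the one-page checkout 17/69 = 24.6%, Flow A 391/1134 = 34.5% → Flow A
Email: the one-page checkout 239/539 = 44.3%, Flow A 558/1135 = 49.2% → Flow A
Social: the one-page checkout 1007/1786 = 56.4%, Flow A 92/141 = 65.2% → Flow A
Overall: the one-page checkout 1263/2394 = 52.8%, Flow A 1041/2410 = 43.2% → the one-page checkout
Flow A wins each traffic group but the one-page checkout wins overall — the comparison reverses. Flow A's sessions skew toward search, which has a lower base rate.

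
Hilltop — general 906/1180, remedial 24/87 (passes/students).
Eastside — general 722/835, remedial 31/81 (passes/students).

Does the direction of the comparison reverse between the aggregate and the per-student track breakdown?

General: Hilltop 906/1180 = 76.8%, Eastside 722/835 = 86.5% → Eastside
Remedial: Hilltop 24/87 = 27.6%, Eastside 31/81 = 38.3% → Eastside
Overall: Hilltop 930/1267 = 73.4%, Eastside 753/916 = 82.2% → Eastside
Eastside wins overall and in every student group — no reversal.

No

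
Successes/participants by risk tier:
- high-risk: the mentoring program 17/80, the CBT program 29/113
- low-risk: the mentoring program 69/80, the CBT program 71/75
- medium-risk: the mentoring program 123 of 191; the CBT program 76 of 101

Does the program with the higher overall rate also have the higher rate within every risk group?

Yes

High-risk: the mentoring program 17/80 = 21.2%, the CBT program 29/113 = 25.7% → the CBT program
Low-risk: the mentoring program 69/80 = 86.2%, the CBT program 71/75 = 94.7% → the CBT program
Medium-risk: the mentoring program 123/191 = 64.4%, the CBT program 76/101 = 75.2% → the CBT program
Overall: the mentoring program 209/351 = 59.5%, the CBT program 176/289 = 60.9% → the CBT program
The CBT program wins overall and in every risk group — no reversal.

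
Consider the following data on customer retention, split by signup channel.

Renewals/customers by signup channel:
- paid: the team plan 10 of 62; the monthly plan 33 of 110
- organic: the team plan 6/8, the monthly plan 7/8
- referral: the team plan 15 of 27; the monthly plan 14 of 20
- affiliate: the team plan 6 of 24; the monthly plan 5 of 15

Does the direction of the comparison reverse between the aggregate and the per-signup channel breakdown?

No

Paid: the team plan 10/62 = 16.1%, the monthly plan 33/110 = 30.0% → the monthly plan
Organic: the team plan 6/8 = 75.0%, the monthly plan 7/8 = 87.5% → the monthly plan
Referral: the team plan 15/27 = 55.6%, the monthly plan 14/20 = 70.0% → the monthly plan
Affiliate: the team plan 6/24 = 25.0%, the monthly plan 5/15 = 33.3% → the monthly plan
Overall: the team plan 37/121 = 30.6%, the monthly plan 59/153 = 38.6% → the monthly plan
The monthly plan wins overall and in every signup group — no reversal.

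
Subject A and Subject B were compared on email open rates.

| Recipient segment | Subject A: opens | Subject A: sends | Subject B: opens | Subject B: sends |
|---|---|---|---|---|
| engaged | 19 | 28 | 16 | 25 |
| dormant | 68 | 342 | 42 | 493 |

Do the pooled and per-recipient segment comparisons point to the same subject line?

Engaged: Subject A 19/28 = 67.9%, Subject B 16/25 = 64.0% → Subject A
Dormant: Subject A 68/342 = 19.9%, Subject B 42/493 = 8.5% → Subject A
Overall: Subject A 87/370 = 23.5%, Subject B 58/518 = 11.2% → Subject A
Subject A wins overall and in every recipient group — no reversal.

Yes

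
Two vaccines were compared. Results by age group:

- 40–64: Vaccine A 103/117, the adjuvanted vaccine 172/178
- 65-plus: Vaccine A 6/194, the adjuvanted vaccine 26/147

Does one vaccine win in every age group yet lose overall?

40–64: Vaccine A 103/117 = 88.0%, the adjuvanted vaccine 172/178 = 96.6% → the adjuvanted vaccine
65-plus: Vaccine A 6/194 = 3.1%, the adjuvanted vaccine 26/147 = 17.7% → the adjuvanted vaccine
Overall: Vaccine A 109/311 = 35.0%, the adjuvanted vaccine 198/325 = 60.9% → the adjuvanted vaccine
The adjuvanted vaccine wins overall and in every age group — no reversal.

No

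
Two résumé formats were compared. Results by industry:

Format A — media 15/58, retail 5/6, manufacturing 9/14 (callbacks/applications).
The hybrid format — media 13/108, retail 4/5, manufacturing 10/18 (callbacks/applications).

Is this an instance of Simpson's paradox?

Media: Format A 15/58 = 25.9%, the hybrid format 13/108 = 12.0% → Format A
Retail: Format A 5/6 = 83.3%, the hybrid format 4/5 = 80.0% → Format A
Manufacturing: Format A 9/14 = 64.3%, the hybrid format 10/18 = 55.6% → Format A
Overall: Format A 29/78 = 37.2%, the hybrid format 27/131 = 20.6% → Format A
Format A wins overall and in every industry group — no reversal.

No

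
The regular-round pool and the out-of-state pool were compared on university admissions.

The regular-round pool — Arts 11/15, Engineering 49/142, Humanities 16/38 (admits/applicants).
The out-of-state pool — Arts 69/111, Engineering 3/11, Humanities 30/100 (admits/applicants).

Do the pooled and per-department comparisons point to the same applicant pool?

Arts: the regular-round pool 11/15 = 73.3%, the out-of-state pool 69/111 = 62.2% → the regular-round pool
Engineering: the regular-round pool 49/142 = 34.5%, the out-of-state pool 3/11 = 27.3% → the regular-round pool
Humanities: the regular-round pool 16/38 = 42.1%, the out-of-state pool 30/100 = 30.0% → the regular-round pool
Overall: the regular-round pool 76/195 = 39.0%, the out-of-state pool 102/222 = 45.9% → the out-of-state pool
The regular-round pool wins each department group but the out-of-state pool wins overall — the comparison reverses. The regular-round pool's applicants skew toward Engineering, which has a lower base rate.

No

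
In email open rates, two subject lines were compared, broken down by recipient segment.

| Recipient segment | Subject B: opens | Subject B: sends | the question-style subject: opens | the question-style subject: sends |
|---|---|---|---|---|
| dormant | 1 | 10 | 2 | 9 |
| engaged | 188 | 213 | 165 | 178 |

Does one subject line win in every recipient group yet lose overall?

No

Dormant: Subject B 1/10 = 10.0%, the question-style subject 2/9 = 22.2% → the question-style subject
Engaged: Subject B 188/213 = 88.3%, the question-style subject 165/178 = 92.7% → the question-style subject
Overall: Subject B 189/223 = 84.8%, the question-style subject 167/187 = 89.3% → the question-style subject
The question-style subject wins overall and in every recipient group — no reversal.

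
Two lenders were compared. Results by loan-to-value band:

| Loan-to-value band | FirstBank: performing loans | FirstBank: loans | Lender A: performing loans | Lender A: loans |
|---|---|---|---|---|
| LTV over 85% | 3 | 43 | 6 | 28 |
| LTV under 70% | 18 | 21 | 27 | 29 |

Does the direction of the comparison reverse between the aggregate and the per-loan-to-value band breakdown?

LTV over 85%: FirstBank 3/43 = 7.0%, Lender A 6/28 = 21.4% → Lender A
LTV under 70%: FirstBank 18/21 = 85.7%, Lender A 27/29 = 93.1% → Lender A
Overall: FirstBank 21/64 = 32.8%, Lender A 33/57 = 57.9% → Lender A
Lender A wins overall and in every loan-to-value group — no reversal.

No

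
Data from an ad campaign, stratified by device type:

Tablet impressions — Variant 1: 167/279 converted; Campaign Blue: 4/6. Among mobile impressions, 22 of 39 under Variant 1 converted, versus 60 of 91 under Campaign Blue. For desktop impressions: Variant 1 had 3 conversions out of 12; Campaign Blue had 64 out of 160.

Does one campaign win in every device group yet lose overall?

Yes

Tablet: Variant 1 167/279 = 59.9%, Campaign Blue 4/6 = 66.7% → Campaign Blue
Mobile: Variant 1 22/39 = 56.4%, Campaign Blue 60/91 = 65.9% → Campaign Blue
Desktop: Variant 1 3/12 = 25.0%, Campaign Blue 64/160 = 40.0% → Campaign Blue
Overall: Variant 1 192/330 = 58.2%, Campaign Blue 128/257 = 49.8% → Variant 1
Campaign Blue wins each device group but Variant 1 wins overall — the comparison reverses. Campaign Blue's impressions skew toward desktop, which has a lower base rate.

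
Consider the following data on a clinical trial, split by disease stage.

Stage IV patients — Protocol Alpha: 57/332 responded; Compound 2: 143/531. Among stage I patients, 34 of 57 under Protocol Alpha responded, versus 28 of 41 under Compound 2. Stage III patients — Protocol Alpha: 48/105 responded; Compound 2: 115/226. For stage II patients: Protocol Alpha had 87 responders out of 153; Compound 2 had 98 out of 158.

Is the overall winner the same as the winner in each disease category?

Yes

Stage IV: Protocol Alpha 57/332 = 17.2%, Compound 2 143/531 = 26.9% → Compound 2
Stage I: Protocol Alpha 34/57 = 59.6%, Compound 2 28/41 = 68.3% → Compound 2
Stage III: Protocol Alpha 48/105 = 45.7%, Compound 2 115/226 = 50.9% → Compound 2
Stage II: Protocol Alpha 87/153 = 56.9%, Compound 2 98/158 = 62.0% → Compound 2
Overall: Protocol Alpha 226/647 = 34.9%, Compound 2 384/956 = 40.2% → Compound 2
Compound 2 wins overall and in every disease group — no reversal.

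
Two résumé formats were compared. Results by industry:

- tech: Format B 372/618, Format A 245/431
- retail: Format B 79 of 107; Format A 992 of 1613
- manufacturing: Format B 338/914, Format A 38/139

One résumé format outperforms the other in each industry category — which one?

Tech: Format B 372/618 = 60.2%, Format A 245/431 = 56.8% → Format B
Retail: Format B 79/107 = 73.8%, Format A 992/1613 = 61.5% → Format B
Manufacturing: Format B 338/914 = 37.0%, Format A 38/139 = 27.3% → Format B
Format B has the higher rate in all 3 groups.

Format B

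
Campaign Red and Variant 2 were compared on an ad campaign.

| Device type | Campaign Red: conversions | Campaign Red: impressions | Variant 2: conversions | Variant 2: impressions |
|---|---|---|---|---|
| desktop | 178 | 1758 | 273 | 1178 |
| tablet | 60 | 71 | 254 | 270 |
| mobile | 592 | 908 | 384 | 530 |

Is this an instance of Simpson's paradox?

No

Desktop: Campaign Red 178/1758 = 10.1%, Variant 2 273/1178 = 23.2% → Variant 2
Tablet: Campaign Red 60/71 = 84.5%, Variant 2 254/270 = 94.1% → Variant 2
Mobile: Campaign Red 592/908 = 65.2%, Variant 2 384/530 = 72.5% → Variant 2
Overall: Campaign Red 830/2737 = 30.3%, Variant 2 911/1978 = 46.1% → Variant 2
Variant 2 wins overall and in every device group — no reversal.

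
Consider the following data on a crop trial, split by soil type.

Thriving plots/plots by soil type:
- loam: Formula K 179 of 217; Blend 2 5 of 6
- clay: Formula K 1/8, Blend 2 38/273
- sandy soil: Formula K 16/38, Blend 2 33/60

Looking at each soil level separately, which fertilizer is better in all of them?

Blend 2

Loam: Formula K 179/217 = 82.5%, Blend 2 5/6 = 83.3% → Blend 2
Clay: Formula K 1/8 = 12.5%, Blend 2 38/273 = 13.9% → Blend 2
Sandy soil: Formula K 16/38 = 42.1%, Blend 2 33/60 = 55.0% → Blend 2
Blend 2 has the higher rate in all 3 groups.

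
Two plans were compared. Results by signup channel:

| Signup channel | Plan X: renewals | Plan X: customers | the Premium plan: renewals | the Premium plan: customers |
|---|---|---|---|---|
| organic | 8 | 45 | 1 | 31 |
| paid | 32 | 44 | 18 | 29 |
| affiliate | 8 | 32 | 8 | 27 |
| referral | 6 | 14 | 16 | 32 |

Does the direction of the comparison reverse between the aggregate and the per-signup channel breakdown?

Organic: Plan X 8/45 = 17.8%, the Premium plan 1/31 = 3.2% → Plan X
Paid: Plan X 32/44 = 72.7%, the Premium plan 18/29 = 62.1% → Plan X
Affiliate: Plan X 8/32 = 25.0%, the Premium plan 8/27 = 29.6% → the Premium plan
Referral: Plan X 6/14 = 42.9%, the Premium plan 16/32 = 50.0% → the Premium plan
Overall: Plan X 54/135 = 40.0%, the Premium plan 43/119 = 36.1% → Plan X
Neither sweeps: Plan X wins 2 of 4 groups, the Premium plan wins 2. Plan X wins overall but not every group — no Simpson reversal.

No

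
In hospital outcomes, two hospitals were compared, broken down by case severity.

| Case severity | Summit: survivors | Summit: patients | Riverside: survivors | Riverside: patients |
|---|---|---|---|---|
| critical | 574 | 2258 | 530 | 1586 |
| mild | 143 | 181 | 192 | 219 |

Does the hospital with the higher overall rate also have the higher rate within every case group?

Critical: Summit 574/2258 = 25.4%, Riverside 530/1586 = 33.4% → Riverside
Mild: Summit 143/181 = 79.0%, Riverside 192/219 = 87.7% → Riverside
Overall: Summit 717/2439 = 29.4%, Riverside 722/1805 = 40.0% → Riverside
Riverside wins overall and in every case group — no reversal.

Yes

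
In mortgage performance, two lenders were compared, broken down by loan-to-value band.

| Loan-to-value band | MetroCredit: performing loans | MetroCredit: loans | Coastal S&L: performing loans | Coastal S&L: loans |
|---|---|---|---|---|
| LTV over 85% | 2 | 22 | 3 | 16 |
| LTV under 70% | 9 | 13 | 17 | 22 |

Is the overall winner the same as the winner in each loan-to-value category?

LTV over 85%: MetroCredit 2/22 = 9.1%, Coastal S&L 3/16 = 18.8% → Coastal S&L
LTV under 70%: MetroCredit 9/13 = 69.2%, Coastal S&L 17/22 = 77.3% → Coastal S&L
Overall: MetroCredit 11/35 = 31.4%, Coastal S&L 20/38 = 52.6% → Coastal S&L
Coastal S&L wins overall and in every loan-to-value group — no reversal.

Yes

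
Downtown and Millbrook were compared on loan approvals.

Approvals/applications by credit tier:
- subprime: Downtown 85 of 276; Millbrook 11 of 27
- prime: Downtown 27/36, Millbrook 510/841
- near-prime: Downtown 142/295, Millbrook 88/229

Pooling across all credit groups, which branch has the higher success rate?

Millbrook

Subprime: Downtown 85/276 = 30.8%, Millbrook 11/27 = 40.7% → Millbrook
Prime: Downtown 27/36 = 75.0%, Millbrook 510/841 = 60.6% → Downtown
Near-prime: Downtown 142/295 = 48.1%, Millbrook 88/229 = 38.4% → Downtown
Overall: Downtown 254/607 = 41.8%, Millbrook 609/1097 = 55.5% → Millbrook
(Neither sweeps every credit group, but Millbrook has the higher pooled rate.)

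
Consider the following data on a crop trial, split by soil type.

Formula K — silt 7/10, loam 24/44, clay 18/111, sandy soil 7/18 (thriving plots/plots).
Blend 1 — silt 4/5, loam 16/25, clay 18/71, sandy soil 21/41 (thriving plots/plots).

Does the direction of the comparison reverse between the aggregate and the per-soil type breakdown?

No

Silt: Formula K 7/10 = 70.0%, Blend 1 4/5 = 80.0% → Blend 1
Loam: Formula K 24/44 = 54.5%, Blend 1 16/25 = 64.0% → Blend 1
Clay: Formula K 18/111 = 16.2%, Blend 1 18/71 = 25.4% → Blend 1
Sandy soil: Formula K 7/18 = 38.9%, Blend 1 21/41 = 51.2% → Blend 1
Overall: Formula K 56/183 = 30.6%, Blend 1 59/142 = 41.5% → Blend 1
Blend 1 wins overall and in every soil group — no reversal.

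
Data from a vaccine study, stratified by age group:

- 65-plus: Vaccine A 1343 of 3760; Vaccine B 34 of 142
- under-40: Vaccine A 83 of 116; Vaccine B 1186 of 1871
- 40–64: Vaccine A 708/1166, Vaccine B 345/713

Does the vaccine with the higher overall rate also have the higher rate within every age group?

No

65-plus: Vaccine A 1343/3760 = 35.7%, Vaccine B 34/142 = 23.9% → Vaccine A
Under-40: Vaccine A 83/116 = 71.6%, Vaccine B 1186/1871 = 63.4% → Vaccine A
40–64: Vaccine A 708/1166 = 60.7%, Vaccine B 345/713 = 48.4% → Vaccine A
Overall: Vaccine A 2134/5042 = 42.3%, Vaccine B 1565/2726 = 57.4% → Vaccine B
Vaccine A wins each age group but Vaccine B wins overall — the comparison reverses. Vaccine A's recipients skew toward 65-plus, which has a lower base rate.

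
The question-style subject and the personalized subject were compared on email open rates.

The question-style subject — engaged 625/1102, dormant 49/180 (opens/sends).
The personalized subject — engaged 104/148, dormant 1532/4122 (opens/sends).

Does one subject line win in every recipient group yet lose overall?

Engaged: the question-style subject 625/1102 = 56.7%, the personalized subject 104/148 = 70.3% → the personalized subject
Dormant: the question-style subject 49/180 = 27.2%, the personalized subject 1532/4122 = 37.2% → the personalized subject
Overall: the question-style subject 674/1282 = 52.6%, the personalized subject 1636/4270 = 38.3% → the question-style subject
The personalized subject wins each recipient group but the question-style subject wins overall — the comparison reverses. The personalized subject's sends skew toward dormant, which has a lower base rate.

Yes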